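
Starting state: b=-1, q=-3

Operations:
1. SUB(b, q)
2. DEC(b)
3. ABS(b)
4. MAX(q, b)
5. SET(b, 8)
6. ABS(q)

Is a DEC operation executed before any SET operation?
Yes

First DEC: step 2
First SET: step 5
Since 2 < 5, DEC comes first.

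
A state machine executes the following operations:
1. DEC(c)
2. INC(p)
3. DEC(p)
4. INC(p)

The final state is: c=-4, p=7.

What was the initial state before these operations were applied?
c=-3, p=6

Working backwards:
Final state: c=-4, p=7
Before step 4 (INC(p)): c=-4, p=6
Before step 3 (DEC(p)): c=-4, p=7
Before step 2 (INC(p)): c=-4, p=6
Before step 1 (DEC(c)): c=-3, p=6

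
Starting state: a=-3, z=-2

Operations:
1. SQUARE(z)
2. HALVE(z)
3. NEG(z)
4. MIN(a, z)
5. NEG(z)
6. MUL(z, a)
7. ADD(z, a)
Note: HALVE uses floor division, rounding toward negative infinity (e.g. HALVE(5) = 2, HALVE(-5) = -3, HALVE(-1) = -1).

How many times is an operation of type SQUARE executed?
1

Counting SQUARE operations:
Step 1: SQUARE(z) ← SQUARE
Total: 1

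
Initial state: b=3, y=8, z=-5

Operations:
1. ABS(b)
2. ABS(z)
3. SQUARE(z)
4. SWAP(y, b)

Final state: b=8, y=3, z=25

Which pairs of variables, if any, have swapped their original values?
(y, b)

Comparing initial and final values:
y: 8 → 3
b: 3 → 8
z: -5 → 25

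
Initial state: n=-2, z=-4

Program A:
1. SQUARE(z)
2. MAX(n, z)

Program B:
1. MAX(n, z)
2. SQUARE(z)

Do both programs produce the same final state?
No

Program A final state: n=16, z=16
Program B final state: n=-2, z=16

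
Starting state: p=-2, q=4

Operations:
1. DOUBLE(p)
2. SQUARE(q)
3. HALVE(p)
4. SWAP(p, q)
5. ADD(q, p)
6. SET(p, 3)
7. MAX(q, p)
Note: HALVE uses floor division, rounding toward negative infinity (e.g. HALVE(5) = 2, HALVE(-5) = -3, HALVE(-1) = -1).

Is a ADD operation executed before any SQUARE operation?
No

First ADD: step 5
First SQUARE: step 2
Since 5 > 2, SQUARE comes first.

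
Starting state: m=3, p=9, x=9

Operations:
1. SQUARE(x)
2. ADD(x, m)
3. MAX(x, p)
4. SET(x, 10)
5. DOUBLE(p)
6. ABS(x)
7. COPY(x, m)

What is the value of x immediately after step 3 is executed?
x = 84

Tracing x through execution:
Initial: x = 9
After step 1 (SQUARE(x)): x = 81
After step 2 (ADD(x, m)): x = 84
After step 3 (MAX(x, p)): x = 84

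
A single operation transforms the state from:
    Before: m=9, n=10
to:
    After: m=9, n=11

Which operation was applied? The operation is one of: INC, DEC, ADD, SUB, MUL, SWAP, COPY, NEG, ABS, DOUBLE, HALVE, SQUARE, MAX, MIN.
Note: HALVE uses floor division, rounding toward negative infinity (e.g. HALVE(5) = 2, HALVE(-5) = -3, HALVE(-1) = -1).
INC(n)

Analyzing the change:
Before: m=9, n=10
After: m=9, n=11
Variable n changed from 10 to 11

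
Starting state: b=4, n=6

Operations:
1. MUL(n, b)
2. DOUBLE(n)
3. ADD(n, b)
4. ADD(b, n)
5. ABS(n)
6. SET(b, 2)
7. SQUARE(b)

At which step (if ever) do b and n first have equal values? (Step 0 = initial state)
Never

b and n never become equal during execution.

Comparing values at each step:
Initial: b=4, n=6
After step 1: b=4, n=24
After step 2: b=4, n=48
After step 3: b=4, n=52
After step 4: b=56, n=52
After step 5: b=56, n=52
After step 6: b=2, n=52
After step 7: b=4, n=52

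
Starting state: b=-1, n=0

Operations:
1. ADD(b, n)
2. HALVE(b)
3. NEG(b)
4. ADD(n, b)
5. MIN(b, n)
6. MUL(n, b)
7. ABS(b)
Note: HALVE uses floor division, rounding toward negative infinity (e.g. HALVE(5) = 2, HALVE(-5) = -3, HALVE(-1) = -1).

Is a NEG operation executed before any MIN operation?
Yes

First NEG: step 3
First MIN: step 5
Since 3 < 5, NEG comes first.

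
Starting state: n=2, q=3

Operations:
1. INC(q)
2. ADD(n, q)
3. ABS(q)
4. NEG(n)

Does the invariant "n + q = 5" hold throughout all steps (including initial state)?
No, violated after step 1

The invariant is violated after step 1.

State at each step:
Initial: n=2, q=3
After step 1: n=2, q=4
After step 2: n=6, q=4
After step 3: n=6, q=4
After step 4: n=-6, q=4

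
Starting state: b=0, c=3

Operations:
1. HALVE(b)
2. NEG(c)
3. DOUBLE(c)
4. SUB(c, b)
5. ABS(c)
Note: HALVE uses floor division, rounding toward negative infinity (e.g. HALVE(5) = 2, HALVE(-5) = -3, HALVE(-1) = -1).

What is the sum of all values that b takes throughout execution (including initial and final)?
0

Values of b at each step:
Initial: b = 0
After step 1: b = 0
After step 2: b = 0
After step 3: b = 0
After step 4: b = 0
After step 5: b = 0
Sum = 0 + 0 + 0 + 0 + 0 + 0 = 0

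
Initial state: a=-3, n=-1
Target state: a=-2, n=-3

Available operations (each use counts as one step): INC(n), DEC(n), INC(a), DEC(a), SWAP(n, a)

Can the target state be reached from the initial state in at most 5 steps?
Yes

Path (2 steps): DEC(n) → SWAP(n, a)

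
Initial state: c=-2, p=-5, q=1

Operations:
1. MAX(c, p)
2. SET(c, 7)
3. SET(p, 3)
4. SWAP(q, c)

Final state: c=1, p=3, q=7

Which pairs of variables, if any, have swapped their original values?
None

Comparing initial and final values:
q: 1 → 7
c: -2 → 1
p: -5 → 3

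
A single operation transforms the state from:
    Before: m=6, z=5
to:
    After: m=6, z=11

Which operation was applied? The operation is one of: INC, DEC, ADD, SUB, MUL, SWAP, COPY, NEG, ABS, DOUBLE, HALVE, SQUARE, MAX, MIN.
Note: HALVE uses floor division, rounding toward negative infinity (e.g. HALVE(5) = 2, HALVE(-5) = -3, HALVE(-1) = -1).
ADD(z, m)

Analyzing the change:
Before: m=6, z=5
After: m=6, z=11
Variable z changed from 5 to 11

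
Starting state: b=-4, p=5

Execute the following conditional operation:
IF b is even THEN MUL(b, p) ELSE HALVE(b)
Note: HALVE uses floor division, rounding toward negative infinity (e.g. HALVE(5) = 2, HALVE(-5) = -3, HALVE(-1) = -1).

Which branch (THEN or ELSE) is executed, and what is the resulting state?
Branch: THEN, Final state: b=-20, p=5

Evaluating condition: b is even
Condition is True, so THEN branch executes
After MUL(b, p): b=-20, p=5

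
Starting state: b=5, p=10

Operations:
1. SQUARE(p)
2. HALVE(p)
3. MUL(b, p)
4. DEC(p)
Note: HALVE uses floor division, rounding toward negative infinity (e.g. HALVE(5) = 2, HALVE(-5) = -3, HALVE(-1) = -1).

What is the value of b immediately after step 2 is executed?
b = 5

Tracing b through execution:
Initial: b = 5
After step 1 (SQUARE(p)): b = 5
After step 2 (HALVE(p)): b = 5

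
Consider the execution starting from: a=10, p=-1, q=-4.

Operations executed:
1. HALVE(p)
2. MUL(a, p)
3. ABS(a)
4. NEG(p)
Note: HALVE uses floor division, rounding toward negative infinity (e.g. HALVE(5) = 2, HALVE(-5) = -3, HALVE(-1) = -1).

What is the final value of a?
a = 10

Tracing execution:
Step 1: HALVE(p) → a = 10
Step 2: MUL(a, p) → a = -10
Step 3: ABS(a) → a = 10
Step 4: NEG(p) → a = 10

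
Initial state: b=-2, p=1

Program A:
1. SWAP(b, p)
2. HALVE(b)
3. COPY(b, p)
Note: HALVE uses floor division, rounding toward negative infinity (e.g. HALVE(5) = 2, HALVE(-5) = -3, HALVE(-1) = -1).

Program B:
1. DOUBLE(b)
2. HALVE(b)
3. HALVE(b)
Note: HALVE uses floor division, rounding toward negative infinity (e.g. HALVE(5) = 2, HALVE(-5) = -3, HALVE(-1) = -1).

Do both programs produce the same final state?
No

Program A final state: b=-2, p=-2
Program B final state: b=-1, p=1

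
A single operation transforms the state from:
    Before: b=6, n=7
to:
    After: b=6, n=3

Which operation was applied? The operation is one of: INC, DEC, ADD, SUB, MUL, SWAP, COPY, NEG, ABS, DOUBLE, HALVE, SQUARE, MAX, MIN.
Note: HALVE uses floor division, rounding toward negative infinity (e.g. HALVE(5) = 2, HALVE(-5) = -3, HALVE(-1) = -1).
HALVE(n)

Analyzing the change:
Before: b=6, n=7
After: b=6, n=3
Variable n changed from 7 to 3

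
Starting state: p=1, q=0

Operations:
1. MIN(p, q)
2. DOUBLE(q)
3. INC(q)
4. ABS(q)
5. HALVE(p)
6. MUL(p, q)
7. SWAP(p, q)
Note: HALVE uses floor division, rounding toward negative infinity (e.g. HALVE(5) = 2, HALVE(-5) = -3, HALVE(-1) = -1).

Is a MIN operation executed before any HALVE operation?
Yes

First MIN: step 1
First HALVE: step 5
Since 1 < 5, MIN comes first.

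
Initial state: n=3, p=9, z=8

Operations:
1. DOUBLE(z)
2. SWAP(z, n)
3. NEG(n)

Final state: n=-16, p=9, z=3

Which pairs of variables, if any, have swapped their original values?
None

Comparing initial and final values:
p: 9 → 9
n: 3 → -16
z: 8 → 3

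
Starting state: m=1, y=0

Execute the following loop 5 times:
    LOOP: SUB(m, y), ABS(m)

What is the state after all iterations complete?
m=1, y=0

Iteration trace:
Start: m=1, y=0
After iteration 1: m=1, y=0
After iteration 2: m=1, y=0
After iteration 3: m=1, y=0
After iteration 4: m=1, y=0
After iteration 5: m=1, y=0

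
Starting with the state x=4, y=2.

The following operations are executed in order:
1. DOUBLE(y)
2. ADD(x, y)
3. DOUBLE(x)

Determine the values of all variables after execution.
{x: 16, y: 4}

Step-by-step execution:
Initial: x=4, y=2
After step 1 (DOUBLE(y)): x=4, y=4
After step 2 (ADD(x, y)): x=8, y=4
After step 3 (DOUBLE(x)): x=16, y=4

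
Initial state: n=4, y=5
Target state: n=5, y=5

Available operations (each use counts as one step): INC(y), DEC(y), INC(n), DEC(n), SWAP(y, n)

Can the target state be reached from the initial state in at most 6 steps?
Yes

Path (1 step): INC(n)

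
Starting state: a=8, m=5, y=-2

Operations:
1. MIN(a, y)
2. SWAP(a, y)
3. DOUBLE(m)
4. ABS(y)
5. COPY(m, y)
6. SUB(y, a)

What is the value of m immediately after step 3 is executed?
m = 10

Tracing m through execution:
Initial: m = 5
After step 1 (MIN(a, y)): m = 5
After step 2 (SWAP(a, y)): m = 5
After step 3 (DOUBLE(m)): m = 10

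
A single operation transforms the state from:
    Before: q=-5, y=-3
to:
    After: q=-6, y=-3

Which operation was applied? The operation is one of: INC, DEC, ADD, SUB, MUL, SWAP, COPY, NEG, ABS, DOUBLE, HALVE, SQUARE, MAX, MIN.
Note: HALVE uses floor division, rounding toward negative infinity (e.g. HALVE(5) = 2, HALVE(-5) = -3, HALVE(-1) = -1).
DEC(q)

Analyzing the change:
Before: q=-5, y=-3
After: q=-6, y=-3
Variable q changed from -5 to -6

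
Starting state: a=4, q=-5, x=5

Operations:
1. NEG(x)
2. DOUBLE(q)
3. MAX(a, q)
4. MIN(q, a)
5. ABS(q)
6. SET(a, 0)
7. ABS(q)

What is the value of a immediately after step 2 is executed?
a = 4

Tracing a through execution:
Initial: a = 4
After step 1 (NEG(x)): a = 4
After step 2 (DOUBLE(q)): a = 4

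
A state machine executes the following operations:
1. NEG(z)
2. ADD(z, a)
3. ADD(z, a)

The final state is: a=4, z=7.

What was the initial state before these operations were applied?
a=4, z=1

Working backwards:
Final state: a=4, z=7
Before step 3 (ADD(z, a)): a=4, z=3
Before step 2 (ADD(z, a)): a=4, z=-1
Before step 1 (NEG(z)): a=4, z=1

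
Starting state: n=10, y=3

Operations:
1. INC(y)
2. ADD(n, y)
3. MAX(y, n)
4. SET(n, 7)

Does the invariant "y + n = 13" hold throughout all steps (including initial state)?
No, violated after step 1

The invariant is violated after step 1.

State at each step:
Initial: n=10, y=3
After step 1: n=10, y=4
After step 2: n=14, y=4
After step 3: n=14, y=14
After step 4: n=7, y=14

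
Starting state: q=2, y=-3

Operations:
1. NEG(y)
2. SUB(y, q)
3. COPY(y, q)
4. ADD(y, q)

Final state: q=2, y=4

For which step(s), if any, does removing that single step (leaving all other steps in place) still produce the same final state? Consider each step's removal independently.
Step(s) 1, 2

Testing removal of each single step:
Without step 1: final = q=2, y=4 (same)
Without step 2: final = q=2, y=4 (same)
Without step 3: final = q=2, y=3 (different)
Without step 4: final = q=2, y=2 (different)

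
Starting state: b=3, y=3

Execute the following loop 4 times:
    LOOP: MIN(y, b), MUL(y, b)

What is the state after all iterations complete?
b=3, y=9

Iteration trace:
Start: b=3, y=3
After iteration 1: b=3, y=9
After iteration 2: b=3, y=9
After iteration 3: b=3, y=9
After iteration 4: b=3, y=9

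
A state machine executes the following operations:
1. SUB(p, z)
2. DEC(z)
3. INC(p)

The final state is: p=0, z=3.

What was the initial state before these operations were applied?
p=3, z=4

Working backwards:
Final state: p=0, z=3
Before step 3 (INC(p)): p=-1, z=3
Before step 2 (DEC(z)): p=-1, z=4
Before step 1 (SUB(p, z)): p=3, z=4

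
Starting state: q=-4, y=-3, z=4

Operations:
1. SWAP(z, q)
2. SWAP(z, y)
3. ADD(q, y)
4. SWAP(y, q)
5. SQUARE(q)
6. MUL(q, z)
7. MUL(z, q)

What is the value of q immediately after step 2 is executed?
q = 4

Tracing q through execution:
Initial: q = -4
After step 1 (SWAP(z, q)): q = 4
After step 2 (SWAP(z, y)): q = 4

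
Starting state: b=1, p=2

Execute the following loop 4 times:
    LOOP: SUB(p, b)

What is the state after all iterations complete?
b=1, p=-2

Iteration trace:
Start: b=1, p=2
After iteration 1: b=1, p=1
After iteration 2: b=1, p=0
After iteration 3: b=1, p=-1
After iteration 4: b=1, p=-2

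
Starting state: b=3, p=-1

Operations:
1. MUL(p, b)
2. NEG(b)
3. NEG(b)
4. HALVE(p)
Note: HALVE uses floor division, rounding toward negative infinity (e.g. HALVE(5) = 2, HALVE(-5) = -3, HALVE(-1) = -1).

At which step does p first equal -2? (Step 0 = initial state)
Step 4

Tracing p:
Initial: p = -1
After step 1: p = -3
After step 2: p = -3
After step 3: p = -3
After step 4: p = -2 ← first occurrence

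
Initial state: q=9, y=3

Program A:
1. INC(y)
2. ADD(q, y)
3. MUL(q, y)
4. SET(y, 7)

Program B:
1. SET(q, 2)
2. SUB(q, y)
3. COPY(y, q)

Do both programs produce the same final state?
No

Program A final state: q=52, y=7
Program B final state: q=-1, y=-1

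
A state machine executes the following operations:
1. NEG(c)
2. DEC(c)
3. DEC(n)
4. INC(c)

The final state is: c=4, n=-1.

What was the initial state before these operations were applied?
c=-4, n=0

Working backwards:
Final state: c=4, n=-1
Before step 4 (INC(c)): c=3, n=-1
Before step 3 (DEC(n)): c=3, n=0
Before step 2 (DEC(c)): c=4, n=0
Before step 1 (NEG(c)): c=-4, n=0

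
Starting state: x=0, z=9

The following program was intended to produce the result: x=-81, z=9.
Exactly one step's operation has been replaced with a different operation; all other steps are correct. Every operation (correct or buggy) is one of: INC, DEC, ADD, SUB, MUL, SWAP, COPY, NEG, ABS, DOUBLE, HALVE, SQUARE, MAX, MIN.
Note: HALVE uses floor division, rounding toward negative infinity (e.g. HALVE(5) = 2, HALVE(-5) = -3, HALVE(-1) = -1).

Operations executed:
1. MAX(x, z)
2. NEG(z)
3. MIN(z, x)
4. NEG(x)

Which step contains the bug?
Step 2

Trace with buggy code:
Initial: x=0, z=9
After step 1: x=9, z=9
After step 2: x=9, z=-9
After step 3: x=9, z=-9
After step 4: x=-9, z=-9
Actual final x=-9, z=-9 ≠ expected x=-81, z=9.
Step 2 is the only position where a single-operation replacement can produce the expected result.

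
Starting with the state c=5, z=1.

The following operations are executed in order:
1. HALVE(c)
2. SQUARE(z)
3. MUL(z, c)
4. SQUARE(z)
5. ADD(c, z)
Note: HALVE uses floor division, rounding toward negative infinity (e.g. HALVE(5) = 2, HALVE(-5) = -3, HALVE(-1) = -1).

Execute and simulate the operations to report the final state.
{c: 6, z: 4}

Step-by-step execution:
Initial: c=5, z=1
After step 1 (HALVE(c)): c=2, z=1
After step 2 (SQUARE(z)): c=2, z=1
After step 3 (MUL(z, c)): c=2, z=2
After step 4 (SQUARE(z)): c=2, z=4
After step 5 (ADD(c, z)): c=6, z=4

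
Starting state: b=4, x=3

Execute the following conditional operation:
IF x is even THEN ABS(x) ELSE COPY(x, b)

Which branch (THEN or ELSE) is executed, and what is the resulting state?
Branch: ELSE, Final state: b=4, x=4

Evaluating condition: x is even
Condition is False, so ELSE branch executes
After COPY(x, b): b=4, x=4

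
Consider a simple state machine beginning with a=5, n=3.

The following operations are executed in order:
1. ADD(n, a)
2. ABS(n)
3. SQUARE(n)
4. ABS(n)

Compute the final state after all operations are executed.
{a: 5, n: 64}

Step-by-step execution:
Initial: a=5, n=3
After step 1 (ADD(n, a)): a=5, n=8
After step 2 (ABS(n)): a=5, n=8
After step 3 (SQUARE(n)): a=5, n=64
After step 4 (ABS(n)): a=5, n=64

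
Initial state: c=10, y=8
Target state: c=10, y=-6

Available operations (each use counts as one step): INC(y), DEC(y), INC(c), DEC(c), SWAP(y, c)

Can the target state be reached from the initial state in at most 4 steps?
No

The target state cannot be reached within 4 steps.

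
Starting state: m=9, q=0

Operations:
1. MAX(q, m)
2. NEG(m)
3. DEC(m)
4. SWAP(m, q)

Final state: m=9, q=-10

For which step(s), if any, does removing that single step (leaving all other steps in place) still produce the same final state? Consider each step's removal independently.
None - removing any single step changes the final result

Testing removal of each single step:
Without step 1: final = m=0, q=-10 (different)
Without step 2: final = m=9, q=8 (different)
Without step 3: final = m=9, q=-9 (different)
Without step 4: final = m=-10, q=9 (different)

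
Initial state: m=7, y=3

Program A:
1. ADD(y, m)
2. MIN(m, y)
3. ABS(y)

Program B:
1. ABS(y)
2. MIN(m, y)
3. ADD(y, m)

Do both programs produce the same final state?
No

Program A final state: m=7, y=10
Program B final state: m=3, y=6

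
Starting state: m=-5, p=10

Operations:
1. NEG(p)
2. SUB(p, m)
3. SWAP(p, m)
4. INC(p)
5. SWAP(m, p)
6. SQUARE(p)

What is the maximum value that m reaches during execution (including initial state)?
-4

Values of m at each step:
Initial: m = -5
After step 1: m = -5
After step 2: m = -5
After step 3: m = -5
After step 4: m = -5
After step 5: m = -4 ← maximum
After step 6: m = -4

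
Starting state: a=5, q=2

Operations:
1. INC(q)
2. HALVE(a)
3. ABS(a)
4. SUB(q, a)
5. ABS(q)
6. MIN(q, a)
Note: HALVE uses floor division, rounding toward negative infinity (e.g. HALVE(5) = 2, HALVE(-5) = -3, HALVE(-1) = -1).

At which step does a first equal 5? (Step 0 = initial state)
Step 0

Tracing a:
Initial: a = 5 ← first occurrence
After step 1: a = 5
After step 2: a = 2
After step 3: a = 2
After step 4: a = 2
After step 5: a = 2
After step 6: a = 2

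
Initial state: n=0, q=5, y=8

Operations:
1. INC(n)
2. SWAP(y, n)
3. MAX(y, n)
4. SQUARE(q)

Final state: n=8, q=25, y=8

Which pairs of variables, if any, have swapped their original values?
None

Comparing initial and final values:
y: 8 → 8
q: 5 → 25
n: 0 → 8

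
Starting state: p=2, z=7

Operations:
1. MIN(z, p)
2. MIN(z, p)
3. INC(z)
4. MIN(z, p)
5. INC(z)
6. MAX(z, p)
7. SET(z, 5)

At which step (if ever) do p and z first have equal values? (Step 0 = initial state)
Step 1

p and z first become equal after step 1.

Comparing values at each step:
Initial: p=2, z=7
After step 1: p=2, z=2 ← equal!
After step 2: p=2, z=2 ← equal!
After step 3: p=2, z=3
After step 4: p=2, z=2 ← equal!
After step 5: p=2, z=3
After step 6: p=2, z=3
After step 7: p=2, z=5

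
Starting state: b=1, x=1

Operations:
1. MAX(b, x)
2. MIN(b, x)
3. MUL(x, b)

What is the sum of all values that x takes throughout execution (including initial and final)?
4

Values of x at each step:
Initial: x = 1
After step 1: x = 1
After step 2: x = 1
After step 3: x = 1
Sum = 1 + 1 + 1 + 1 = 4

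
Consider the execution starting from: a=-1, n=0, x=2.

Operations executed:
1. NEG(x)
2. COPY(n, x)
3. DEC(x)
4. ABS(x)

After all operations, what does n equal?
n = -2

Tracing execution:
Step 1: NEG(x) → n = 0
Step 2: COPY(n, x) → n = -2
Step 3: DEC(x) → n = -2
Step 4: ABS(x) → n = -2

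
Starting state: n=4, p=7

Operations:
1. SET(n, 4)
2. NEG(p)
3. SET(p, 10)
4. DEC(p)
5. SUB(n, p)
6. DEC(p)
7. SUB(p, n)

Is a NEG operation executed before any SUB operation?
Yes

First NEG: step 2
First SUB: step 5
Since 2 < 5, NEG comes first.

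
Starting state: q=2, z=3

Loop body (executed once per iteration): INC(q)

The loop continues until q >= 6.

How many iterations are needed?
4

Tracing iterations:
Initial: q=2, z=3
After iteration 1: q=3, z=3
After iteration 2: q=4, z=3
After iteration 3: q=5, z=3
After iteration 4: q=6, z=3
q >= 6 now holds, so the loop exits after 4 iterations.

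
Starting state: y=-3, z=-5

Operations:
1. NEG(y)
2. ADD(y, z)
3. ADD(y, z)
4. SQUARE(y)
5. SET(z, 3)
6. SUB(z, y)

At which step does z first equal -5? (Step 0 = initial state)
Step 0

Tracing z:
Initial: z = -5 ← first occurrence
After step 1: z = -5
After step 2: z = -5
After step 3: z = -5
After step 4: z = -5
After step 5: z = 3
After step 6: z = -46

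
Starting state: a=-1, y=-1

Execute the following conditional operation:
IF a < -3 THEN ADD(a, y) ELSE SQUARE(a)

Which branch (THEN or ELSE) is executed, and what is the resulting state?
Branch: ELSE, Final state: a=1, y=-1

Evaluating condition: a < -3
a = -1
Condition is False, so ELSE branch executes
After SQUARE(a): a=1, y=-1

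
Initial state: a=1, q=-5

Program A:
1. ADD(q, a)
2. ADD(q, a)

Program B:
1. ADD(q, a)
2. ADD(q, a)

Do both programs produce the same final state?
Yes

Program A final state: a=1, q=-3
Program B final state: a=1, q=-3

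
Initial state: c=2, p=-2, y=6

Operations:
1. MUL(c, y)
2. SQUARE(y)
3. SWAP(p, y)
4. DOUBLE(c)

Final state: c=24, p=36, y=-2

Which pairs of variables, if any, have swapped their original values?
None

Comparing initial and final values:
c: 2 → 24
y: 6 → -2
p: -2 → 36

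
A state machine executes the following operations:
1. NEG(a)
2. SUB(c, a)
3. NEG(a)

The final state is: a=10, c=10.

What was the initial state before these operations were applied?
a=10, c=0

Working backwards:
Final state: a=10, c=10
Before step 3 (NEG(a)): a=-10, c=10
Before step 2 (SUB(c, a)): a=-10, c=0
Before step 1 (NEG(a)): a=10, c=0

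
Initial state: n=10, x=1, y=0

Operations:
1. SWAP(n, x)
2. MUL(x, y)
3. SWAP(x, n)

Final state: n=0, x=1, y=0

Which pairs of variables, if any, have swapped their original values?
None

Comparing initial and final values:
y: 0 → 0
n: 10 → 0
x: 1 → 1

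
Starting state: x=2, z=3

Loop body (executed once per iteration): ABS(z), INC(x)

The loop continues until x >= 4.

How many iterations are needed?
2

Tracing iterations:
Initial: x=2, z=3
After iteration 1: x=3, z=3
After iteration 2: x=4, z=3
x >= 4 now holds, so the loop exits after 2 iterations.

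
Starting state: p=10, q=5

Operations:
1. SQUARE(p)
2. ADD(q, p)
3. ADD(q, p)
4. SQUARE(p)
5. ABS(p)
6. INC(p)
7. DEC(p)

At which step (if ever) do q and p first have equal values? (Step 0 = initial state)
Never

q and p never become equal during execution.

Comparing values at each step:
Initial: q=5, p=10
After step 1: q=5, p=100
After step 2: q=105, p=100
After step 3: q=205, p=100
After step 4: q=205, p=10000
After step 5: q=205, p=10000
After step 6: q=205, p=10001
After step 7: q=205, p=10000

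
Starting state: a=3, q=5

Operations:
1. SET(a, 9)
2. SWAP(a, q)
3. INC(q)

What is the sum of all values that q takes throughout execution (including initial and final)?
29

Values of q at each step:
Initial: q = 5
After step 1: q = 5
After step 2: q = 9
After step 3: q = 10
Sum = 5 + 5 + 9 + 10 = 29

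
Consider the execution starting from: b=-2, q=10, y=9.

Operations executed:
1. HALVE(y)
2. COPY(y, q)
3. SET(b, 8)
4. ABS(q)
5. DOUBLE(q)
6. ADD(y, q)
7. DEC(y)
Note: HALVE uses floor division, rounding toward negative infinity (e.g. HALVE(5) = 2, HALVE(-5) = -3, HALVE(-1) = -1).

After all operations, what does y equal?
y = 29

Tracing execution:
Step 1: HALVE(y) → y = 4
Step 2: COPY(y, q) → y = 10
Step 3: SET(b, 8) → y = 10
Step 4: ABS(q) → y = 10
Step 5: DOUBLE(q) → y = 10
Step 6: ADD(y, q) → y = 30
Step 7: DEC(y) → y = 29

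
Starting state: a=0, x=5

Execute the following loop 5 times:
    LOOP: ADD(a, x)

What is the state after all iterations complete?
a=25, x=5

Iteration trace:
Start: a=0, x=5
After iteration 1: a=5, x=5
After iteration 2: a=10, x=5
After iteration 3: a=15, x=5
After iteration 4: a=20, x=5
After iteration 5: a=25, x=5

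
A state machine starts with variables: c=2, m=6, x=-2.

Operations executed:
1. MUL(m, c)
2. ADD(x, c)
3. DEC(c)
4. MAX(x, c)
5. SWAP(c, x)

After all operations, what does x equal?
x = 1

Tracing execution:
Step 1: MUL(m, c) → x = -2
Step 2: ADD(x, c) → x = 0
Step 3: DEC(c) → x = 0
Step 4: MAX(x, c) → x = 1
Step 5: SWAP(c, x) → x = 1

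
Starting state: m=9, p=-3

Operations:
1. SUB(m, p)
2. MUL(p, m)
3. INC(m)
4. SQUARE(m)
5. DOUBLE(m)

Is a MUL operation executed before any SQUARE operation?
Yes

First MUL: step 2
First SQUARE: step 4
Since 2 < 4, MUL comes first.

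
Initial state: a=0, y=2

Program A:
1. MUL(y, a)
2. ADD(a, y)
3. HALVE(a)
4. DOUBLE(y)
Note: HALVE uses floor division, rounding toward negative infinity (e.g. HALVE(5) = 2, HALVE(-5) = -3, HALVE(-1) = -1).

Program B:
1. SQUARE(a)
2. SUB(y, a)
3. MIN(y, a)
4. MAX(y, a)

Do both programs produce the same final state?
Yes

Program A final state: a=0, y=0
Program B final state: a=0, y=0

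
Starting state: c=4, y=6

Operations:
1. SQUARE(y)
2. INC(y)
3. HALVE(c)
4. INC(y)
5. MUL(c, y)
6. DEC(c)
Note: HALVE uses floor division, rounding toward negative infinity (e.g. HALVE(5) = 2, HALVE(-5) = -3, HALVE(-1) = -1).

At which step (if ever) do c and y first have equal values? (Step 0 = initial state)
Never

c and y never become equal during execution.

Comparing values at each step:
Initial: c=4, y=6
After step 1: c=4, y=36
After step 2: c=4, y=37
After step 3: c=2, y=37
After step 4: c=2, y=38
After step 5: c=76, y=38
After step 6: c=75, y=38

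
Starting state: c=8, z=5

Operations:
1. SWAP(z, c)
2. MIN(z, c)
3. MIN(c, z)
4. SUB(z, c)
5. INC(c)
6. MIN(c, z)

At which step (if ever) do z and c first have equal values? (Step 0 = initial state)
Step 2

z and c first become equal after step 2.

Comparing values at each step:
Initial: z=5, c=8
After step 1: z=8, c=5
After step 2: z=5, c=5 ← equal!
After step 3: z=5, c=5 ← equal!
After step 4: z=0, c=5
After step 5: z=0, c=6
After step 6: z=0, c=0 ← equal!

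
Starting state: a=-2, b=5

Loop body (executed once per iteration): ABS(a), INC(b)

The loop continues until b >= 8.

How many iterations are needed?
3

Tracing iterations:
Initial: a=-2, b=5
After iteration 1: a=2, b=6
After iteration 2: a=2, b=7
After iteration 3: a=2, b=8
b >= 8 now holds, so the loop exits after 3 iterations.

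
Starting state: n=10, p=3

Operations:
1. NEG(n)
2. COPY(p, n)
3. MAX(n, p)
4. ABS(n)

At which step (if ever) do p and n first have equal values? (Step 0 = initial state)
Step 2

p and n first become equal after step 2.

Comparing values at each step:
Initial: p=3, n=10
After step 1: p=3, n=-10
After step 2: p=-10, n=-10 ← equal!
After step 3: p=-10, n=-10 ← equal!
After step 4: p=-10, n=10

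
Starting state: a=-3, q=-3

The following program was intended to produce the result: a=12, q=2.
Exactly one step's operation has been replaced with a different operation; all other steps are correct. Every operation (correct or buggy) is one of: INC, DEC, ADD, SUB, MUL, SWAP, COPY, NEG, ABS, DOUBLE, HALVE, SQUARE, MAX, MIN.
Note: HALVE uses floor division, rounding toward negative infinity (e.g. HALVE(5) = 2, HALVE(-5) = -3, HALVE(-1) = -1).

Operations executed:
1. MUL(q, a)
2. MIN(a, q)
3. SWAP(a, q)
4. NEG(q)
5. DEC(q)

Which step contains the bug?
Step 2

Trace with buggy code:
Initial: a=-3, q=-3
After step 1: a=-3, q=9
After step 2: a=-3, q=9
After step 3: a=9, q=-3
After step 4: a=9, q=3
After step 5: a=9, q=2
Actual final a=9, q=2 ≠ expected a=12, q=2.
Step 2 is the only position where a single-operation replacement can produce the expected result.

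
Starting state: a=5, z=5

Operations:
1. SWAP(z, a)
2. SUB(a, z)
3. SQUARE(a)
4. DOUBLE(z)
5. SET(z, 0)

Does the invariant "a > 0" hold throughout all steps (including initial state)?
No, violated after step 2

The invariant is violated after step 2.

State at each step:
Initial: a=5, z=5
After step 1: a=5, z=5
After step 2: a=0, z=5
After step 3: a=0, z=5
After step 4: a=0, z=10
After step 5: a=0, z=0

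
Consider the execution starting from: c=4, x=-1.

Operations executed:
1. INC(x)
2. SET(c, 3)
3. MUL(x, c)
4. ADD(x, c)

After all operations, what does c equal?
c = 3

Tracing execution:
Step 1: INC(x) → c = 4
Step 2: SET(c, 3) → c = 3
Step 3: MUL(x, c) → c = 3
Step 4: ADD(x, c) → c = 3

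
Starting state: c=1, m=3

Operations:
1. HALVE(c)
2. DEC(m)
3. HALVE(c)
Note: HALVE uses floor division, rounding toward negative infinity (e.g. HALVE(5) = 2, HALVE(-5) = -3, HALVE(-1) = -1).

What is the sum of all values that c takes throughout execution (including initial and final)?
1

Values of c at each step:
Initial: c = 1
After step 1: c = 0
After step 2: c = 0
After step 3: c = 0
Sum = 1 + 0 + 0 + 0 = 1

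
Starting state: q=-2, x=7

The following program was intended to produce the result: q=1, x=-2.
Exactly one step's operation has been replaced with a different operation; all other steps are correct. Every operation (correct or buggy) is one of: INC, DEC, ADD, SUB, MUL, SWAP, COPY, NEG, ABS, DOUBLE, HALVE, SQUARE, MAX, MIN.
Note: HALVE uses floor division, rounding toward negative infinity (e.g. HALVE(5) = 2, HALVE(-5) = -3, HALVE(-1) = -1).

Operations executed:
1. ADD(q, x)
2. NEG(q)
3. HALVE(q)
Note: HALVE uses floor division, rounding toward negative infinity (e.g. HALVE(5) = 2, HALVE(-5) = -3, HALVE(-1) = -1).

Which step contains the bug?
Step 1

Trace with buggy code:
Initial: q=-2, x=7
After step 1: q=5, x=7
After step 2: q=-5, x=7
After step 3: q=-3, x=7
Actual final q=-3, x=7 ≠ expected q=1, x=-2.
Step 1 is the only position where a single-operation replacement can produce the expected result.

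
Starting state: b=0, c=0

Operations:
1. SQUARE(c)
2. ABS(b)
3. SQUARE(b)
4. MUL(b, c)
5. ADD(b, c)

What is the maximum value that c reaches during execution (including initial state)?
0

Values of c at each step:
Initial: c = 0 ← maximum
After step 1: c = 0
After step 2: c = 0
After step 3: c = 0
After step 4: c = 0
After step 5: c = 0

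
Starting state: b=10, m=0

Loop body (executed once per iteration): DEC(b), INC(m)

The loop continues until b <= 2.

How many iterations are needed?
8

Tracing iterations:
Initial: b=10, m=0
After iteration 1: b=9, m=1
After iteration 2: b=8, m=2
After iteration 3: b=7, m=3
After iteration 4: b=6, m=4
After iteration 5: b=5, m=5
After iteration 6: b=4, m=6
After iteration 7: b=3, m=7
After iteration 8: b=2, m=8
b <= 2 now holds, so the loop exits after 8 iterations.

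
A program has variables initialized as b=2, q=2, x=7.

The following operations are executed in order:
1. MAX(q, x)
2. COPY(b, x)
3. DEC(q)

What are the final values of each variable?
{b: 7, q: 6, x: 7}

Step-by-step execution:
Initial: b=2, q=2, x=7
After step 1 (MAX(q, x)): b=2, q=7, x=7
After step 2 (COPY(b, x)): b=7, q=7, x=7
After step 3 (DEC(q)): b=7, q=6, x=7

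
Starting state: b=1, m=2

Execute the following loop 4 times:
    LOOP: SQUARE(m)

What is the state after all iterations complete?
b=1, m=65536

Iteration trace:
Start: b=1, m=2
After iteration 1: b=1, m=4
After iteration 2: b=1, m=16
After iteration 3: b=1, m=256
After iteration 4: b=1, m=65536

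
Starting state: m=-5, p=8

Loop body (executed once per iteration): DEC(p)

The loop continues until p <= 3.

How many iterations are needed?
5

Tracing iterations:
Initial: m=-5, p=8
After iteration 1: m=-5, p=7
After iteration 2: m=-5, p=6
After iteration 3: m=-5, p=5
After iteration 4: m=-5, p=4
After iteration 5: m=-5, p=3
p <= 3 now holds, so the loop exits after 5 iterations.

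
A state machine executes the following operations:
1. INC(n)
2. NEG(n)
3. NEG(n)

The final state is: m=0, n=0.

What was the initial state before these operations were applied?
m=0, n=-1

Working backwards:
Final state: m=0, n=0
Before step 3 (NEG(n)): m=0, n=0
Before step 2 (NEG(n)): m=0, n=0
Before step 1 (INC(n)): m=0, n=-1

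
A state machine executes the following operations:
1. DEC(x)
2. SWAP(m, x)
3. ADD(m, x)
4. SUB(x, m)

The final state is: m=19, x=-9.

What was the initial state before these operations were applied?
m=10, x=10

Working backwards:
Final state: m=19, x=-9
Before step 4 (SUB(x, m)): m=19, x=10
Before step 3 (ADD(m, x)): m=9, x=10
Before step 2 (SWAP(m, x)): m=10, x=9
Before step 1 (DEC(x)): m=10, x=10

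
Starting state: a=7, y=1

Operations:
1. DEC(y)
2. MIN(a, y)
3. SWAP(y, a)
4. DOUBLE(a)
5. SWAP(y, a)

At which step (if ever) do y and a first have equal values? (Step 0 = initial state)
Step 2

y and a first become equal after step 2.

Comparing values at each step:
Initial: y=1, a=7
After step 1: y=0, a=7
After step 2: y=0, a=0 ← equal!
After step 3: y=0, a=0 ← equal!
After step 4: y=0, a=0 ← equal!
After step 5: y=0, a=0 ← equal!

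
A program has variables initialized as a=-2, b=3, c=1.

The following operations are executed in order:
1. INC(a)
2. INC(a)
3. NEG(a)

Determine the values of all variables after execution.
{a: 0, b: 3, c: 1}

Step-by-step execution:
Initial: a=-2, b=3, c=1
After step 1 (INC(a)): a=-1, b=3, c=1
After step 2 (INC(a)): a=0, b=3, c=1
After step 3 (NEG(a)): a=0, b=3, c=1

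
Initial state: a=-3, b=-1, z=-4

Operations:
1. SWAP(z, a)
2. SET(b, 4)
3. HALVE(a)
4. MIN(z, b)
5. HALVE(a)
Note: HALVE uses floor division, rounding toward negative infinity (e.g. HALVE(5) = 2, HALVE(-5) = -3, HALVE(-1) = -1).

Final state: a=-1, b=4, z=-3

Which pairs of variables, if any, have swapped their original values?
None

Comparing initial and final values:
z: -4 → -3
a: -3 → -1
b: -1 → 4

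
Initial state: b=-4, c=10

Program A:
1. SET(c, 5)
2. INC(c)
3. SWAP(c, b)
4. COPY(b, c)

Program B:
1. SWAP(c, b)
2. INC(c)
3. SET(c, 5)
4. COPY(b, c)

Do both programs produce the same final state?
No

Program A final state: b=-4, c=-4
Program B final state: b=5, c=5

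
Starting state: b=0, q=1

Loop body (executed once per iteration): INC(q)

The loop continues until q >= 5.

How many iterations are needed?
4

Tracing iterations:
Initial: b=0, q=1
After iteration 1: b=0, q=2
After iteration 2: b=0, q=3
After iteration 3: b=0, q=4
After iteration 4: b=0, q=5
q >= 5 now holds, so the loop exits after 4 iterations.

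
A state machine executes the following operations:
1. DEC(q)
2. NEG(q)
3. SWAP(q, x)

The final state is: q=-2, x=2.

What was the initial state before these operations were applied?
q=-1, x=-2

Working backwards:
Final state: q=-2, x=2
Before step 3 (SWAP(q, x)): q=2, x=-2
Before step 2 (NEG(q)): q=-2, x=-2
Before step 1 (DEC(q)): q=-1, x=-2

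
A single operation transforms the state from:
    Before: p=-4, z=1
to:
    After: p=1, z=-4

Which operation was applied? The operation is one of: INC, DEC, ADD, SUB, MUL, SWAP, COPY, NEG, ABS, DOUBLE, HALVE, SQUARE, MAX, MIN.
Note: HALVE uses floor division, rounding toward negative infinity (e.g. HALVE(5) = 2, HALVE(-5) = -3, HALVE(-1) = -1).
SWAP(z, p)

Analyzing the change:
Before: p=-4, z=1
After: p=1, z=-4
Variable z changed from 1 to -4
Variable p changed from -4 to 1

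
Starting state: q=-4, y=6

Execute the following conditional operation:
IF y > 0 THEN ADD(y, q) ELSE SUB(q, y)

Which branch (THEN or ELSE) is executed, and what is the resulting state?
Branch: THEN, Final state: q=-4, y=2

Evaluating condition: y > 0
y = 6
Condition is True, so THEN branch executes
After ADD(y, q): q=-4, y=2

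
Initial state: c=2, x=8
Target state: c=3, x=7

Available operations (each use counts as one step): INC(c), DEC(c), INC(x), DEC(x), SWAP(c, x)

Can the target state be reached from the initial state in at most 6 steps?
Yes

Path (2 steps): INC(c) → DEC(x)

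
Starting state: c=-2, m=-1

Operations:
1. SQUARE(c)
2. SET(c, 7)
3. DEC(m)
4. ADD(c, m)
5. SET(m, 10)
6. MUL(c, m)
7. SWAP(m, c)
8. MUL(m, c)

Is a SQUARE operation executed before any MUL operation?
Yes

First SQUARE: step 1
First MUL: step 6
Since 1 < 6, SQUARE comes first.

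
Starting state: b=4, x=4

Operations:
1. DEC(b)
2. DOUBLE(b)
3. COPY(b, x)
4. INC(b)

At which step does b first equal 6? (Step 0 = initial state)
Step 2

Tracing b:
Initial: b = 4
After step 1: b = 3
After step 2: b = 6 ← first occurrence
After step 3: b = 4
After step 4: b = 5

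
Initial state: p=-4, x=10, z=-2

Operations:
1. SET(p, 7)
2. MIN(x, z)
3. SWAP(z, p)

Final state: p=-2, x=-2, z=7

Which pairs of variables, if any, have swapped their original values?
None

Comparing initial and final values:
p: -4 → -2
x: 10 → -2
z: -2 → 7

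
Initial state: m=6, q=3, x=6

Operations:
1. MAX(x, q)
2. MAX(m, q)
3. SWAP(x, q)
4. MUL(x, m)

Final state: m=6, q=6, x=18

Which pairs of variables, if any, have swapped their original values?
None

Comparing initial and final values:
q: 3 → 6
x: 6 → 18
m: 6 → 6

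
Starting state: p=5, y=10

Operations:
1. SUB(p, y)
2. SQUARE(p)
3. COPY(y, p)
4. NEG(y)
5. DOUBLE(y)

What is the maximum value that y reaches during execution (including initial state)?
25

Values of y at each step:
Initial: y = 10
After step 1: y = 10
After step 2: y = 10
After step 3: y = 25 ← maximum
After step 4: y = -25
After step 5: y = -50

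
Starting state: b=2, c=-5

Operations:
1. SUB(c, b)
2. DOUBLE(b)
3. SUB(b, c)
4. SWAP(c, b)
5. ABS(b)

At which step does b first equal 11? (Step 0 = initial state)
Step 3

Tracing b:
Initial: b = 2
After step 1: b = 2
After step 2: b = 4
After step 3: b = 11 ← first occurrence
After step 4: b = -7
After step 5: b = 7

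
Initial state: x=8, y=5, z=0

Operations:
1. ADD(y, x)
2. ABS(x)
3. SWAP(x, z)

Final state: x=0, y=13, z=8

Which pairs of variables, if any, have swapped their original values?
(x, z)

Comparing initial and final values:
x: 8 → 0
z: 0 → 8
y: 5 → 13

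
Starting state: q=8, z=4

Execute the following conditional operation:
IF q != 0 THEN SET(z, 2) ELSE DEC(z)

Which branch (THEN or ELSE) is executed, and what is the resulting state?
Branch: THEN, Final state: q=8, z=2

Evaluating condition: q != 0
q = 8
Condition is True, so THEN branch executes
After SET(z, 2): q=8, z=2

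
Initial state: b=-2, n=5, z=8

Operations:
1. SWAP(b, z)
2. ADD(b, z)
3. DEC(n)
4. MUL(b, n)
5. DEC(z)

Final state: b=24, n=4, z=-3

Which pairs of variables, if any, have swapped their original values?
None

Comparing initial and final values:
z: 8 → -3
n: 5 → 4
b: -2 → 24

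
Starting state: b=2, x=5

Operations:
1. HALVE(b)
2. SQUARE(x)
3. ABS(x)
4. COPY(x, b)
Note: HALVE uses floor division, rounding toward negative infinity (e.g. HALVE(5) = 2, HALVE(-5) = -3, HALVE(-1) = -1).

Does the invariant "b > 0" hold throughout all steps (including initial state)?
Yes

The invariant holds at every step.

State at each step:
Initial: b=2, x=5
After step 1: b=1, x=5
After step 2: b=1, x=25
After step 3: b=1, x=25
After step 4: b=1, x=1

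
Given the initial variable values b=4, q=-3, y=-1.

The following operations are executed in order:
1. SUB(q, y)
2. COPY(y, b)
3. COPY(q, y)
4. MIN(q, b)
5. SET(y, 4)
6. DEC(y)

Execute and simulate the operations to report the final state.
{b: 4, q: 4, y: 3}

Step-by-step execution:
Initial: b=4, q=-3, y=-1
After step 1 (SUB(q, y)): b=4, q=-2, y=-1
After step 2 (COPY(y, b)): b=4, q=-2, y=4
After step 3 (COPY(q, y)): b=4, q=4, y=4
After step 4 (MIN(q, b)): b=4, q=4, y=4
After step 5 (SET(y, 4)): b=4, q=4, y=4
After step 6 (DEC(y)): b=4, q=4, y=3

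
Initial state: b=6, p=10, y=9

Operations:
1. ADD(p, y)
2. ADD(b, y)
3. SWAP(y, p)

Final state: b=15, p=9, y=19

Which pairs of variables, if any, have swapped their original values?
None

Comparing initial and final values:
y: 9 → 19
b: 6 → 15
p: 10 → 9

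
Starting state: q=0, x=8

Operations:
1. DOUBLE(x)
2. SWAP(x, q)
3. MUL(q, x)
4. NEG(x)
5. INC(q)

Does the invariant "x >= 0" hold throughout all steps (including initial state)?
Yes

The invariant holds at every step.

State at each step:
Initial: q=0, x=8
After step 1: q=0, x=16
After step 2: q=16, x=0
After step 3: q=0, x=0
After step 4: q=0, x=0
After step 5: q=1, x=0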